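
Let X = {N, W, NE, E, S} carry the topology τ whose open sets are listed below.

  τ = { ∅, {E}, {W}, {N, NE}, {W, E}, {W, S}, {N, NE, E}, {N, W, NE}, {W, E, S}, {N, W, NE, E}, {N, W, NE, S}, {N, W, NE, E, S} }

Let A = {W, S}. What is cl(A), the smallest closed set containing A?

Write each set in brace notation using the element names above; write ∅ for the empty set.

complement {N, NE, E}; its interior {N, NE, E}; cl(A) = X∖{N, NE, E} = {W, S}

{W, S}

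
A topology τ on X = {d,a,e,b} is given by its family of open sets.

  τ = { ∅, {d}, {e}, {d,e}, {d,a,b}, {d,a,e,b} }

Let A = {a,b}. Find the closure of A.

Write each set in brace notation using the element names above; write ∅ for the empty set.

X∖A={d,e}, int(X∖A)={d,e}, hence cl(A)={a,b}

{a,b}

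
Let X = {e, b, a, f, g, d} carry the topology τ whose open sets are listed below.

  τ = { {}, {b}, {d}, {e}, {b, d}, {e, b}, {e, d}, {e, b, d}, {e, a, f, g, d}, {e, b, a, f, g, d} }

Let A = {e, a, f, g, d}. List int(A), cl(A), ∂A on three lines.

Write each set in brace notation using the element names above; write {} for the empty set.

interior: largest open inside A is {e, a, f, g, d} (from {}, {e}, {d}, {e, d}, {e, a, f, g, d})
cl via duality: int({b}) = {b}, so X∖{b} = {e, a, f, g, d}
cl∖int = {}

int(A) = {e, a, f, g, d}
cl(A)  = {e, a, f, g, d}
∂A     = {}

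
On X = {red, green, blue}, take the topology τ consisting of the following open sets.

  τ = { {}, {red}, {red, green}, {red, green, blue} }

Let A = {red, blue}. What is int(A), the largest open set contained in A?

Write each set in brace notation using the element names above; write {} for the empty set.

{red}

interior: largest open inside A is {red} (from {}, {red})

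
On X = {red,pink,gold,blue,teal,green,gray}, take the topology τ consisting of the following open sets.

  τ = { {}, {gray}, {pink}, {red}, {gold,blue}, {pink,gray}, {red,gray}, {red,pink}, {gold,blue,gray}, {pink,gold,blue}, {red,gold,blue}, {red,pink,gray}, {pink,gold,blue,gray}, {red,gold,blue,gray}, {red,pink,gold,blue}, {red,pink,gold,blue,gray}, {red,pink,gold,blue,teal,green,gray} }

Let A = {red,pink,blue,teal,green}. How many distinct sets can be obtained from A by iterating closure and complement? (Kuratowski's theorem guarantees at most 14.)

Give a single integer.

closure: X∖int(X∖A) = X∖{gray} = {red,pink,gold,blue,teal,green}
Let k=closure and c=complement:
  1. A     = {red,pink,blue,teal,green}
  2. kA    = {red,pink,gold,blue,teal,green}
  3. cA    = {gold,gray}
  4. ckA   = {gray}
  5. kcA   = {gold,blue,teal,green,gray}
  6. kckA  = {teal,green,gray}
  7. ckcA  = {red,pink}
  8. ckckA = {red,pink,gold,blue}
  9. kckcA = {red,pink,teal,green}
  10. ckckcA = {gold,blue,gray}
— saturated at 10

10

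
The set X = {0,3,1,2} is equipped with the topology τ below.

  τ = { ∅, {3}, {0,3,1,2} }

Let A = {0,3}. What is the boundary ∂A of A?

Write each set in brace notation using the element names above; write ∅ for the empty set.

U open, U⊆A: ∅, {3}. int(A) = ⋃ = {3}
X∖A={1,2}, int(X∖A)=∅, hence cl(A)={0,3,1,2}
∂A: remove int from cl → {0,1,2}

{0,1,2}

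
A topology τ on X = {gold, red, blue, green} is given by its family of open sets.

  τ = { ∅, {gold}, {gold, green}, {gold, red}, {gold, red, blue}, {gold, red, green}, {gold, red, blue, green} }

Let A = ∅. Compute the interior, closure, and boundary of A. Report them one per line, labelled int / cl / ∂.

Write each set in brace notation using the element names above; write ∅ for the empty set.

int(A) = ∅
cl(A)  = ∅
∂A     = ∅

U open, U⊆A: ∅. int(A) = ⋃ = ∅
X∖A={gold, red, blue, green}, int(X∖A)={gold, red, blue, green}, hence cl(A)=∅
∂A: remove int from cl → ∅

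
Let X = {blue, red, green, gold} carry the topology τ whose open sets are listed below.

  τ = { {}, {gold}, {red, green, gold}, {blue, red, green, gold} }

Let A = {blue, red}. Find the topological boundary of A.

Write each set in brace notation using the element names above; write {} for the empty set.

{blue, red, green}

opens ⊆ A: {}; union → int = {}
complement {green, gold}; its interior {gold}; cl(A) = X∖{gold} = {blue, red, green}
boundary = {blue, red, green} ∖ {} = {blue, red, green}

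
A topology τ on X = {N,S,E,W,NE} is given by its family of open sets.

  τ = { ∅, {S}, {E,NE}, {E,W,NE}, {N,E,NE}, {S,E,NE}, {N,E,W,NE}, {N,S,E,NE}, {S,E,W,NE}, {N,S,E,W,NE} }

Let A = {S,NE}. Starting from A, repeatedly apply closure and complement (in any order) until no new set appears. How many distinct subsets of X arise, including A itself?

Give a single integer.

6

X∖A={N,E,W}, int(X∖A)=∅, hence cl(A)={N,S,E,W,NE}
Orbit (k=closure, c=complement):
  1. A     = {S,NE}
  2. kA    = {N,S,E,W,NE}
  3. cA    = {N,E,W}
  4. ckA   = ∅
  5. kcA   = {N,E,W,NE}
  6. ckcA  = {S}
(closed under both — stop)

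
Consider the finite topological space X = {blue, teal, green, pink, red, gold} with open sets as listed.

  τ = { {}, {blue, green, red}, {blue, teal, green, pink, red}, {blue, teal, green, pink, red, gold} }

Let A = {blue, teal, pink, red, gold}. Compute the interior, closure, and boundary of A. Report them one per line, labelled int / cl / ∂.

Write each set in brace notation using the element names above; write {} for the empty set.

interior: largest open inside A is {} (from {})
cl via duality: int({green}) = {}, so X∖{} = {blue, teal, green, pink, red, gold}
cl∖int = {blue, teal, green, pink, red, gold}

int(A) = {}
cl(A)  = {blue, teal, green, pink, red, gold}
∂A     = {blue, teal, green, pink, red, gold}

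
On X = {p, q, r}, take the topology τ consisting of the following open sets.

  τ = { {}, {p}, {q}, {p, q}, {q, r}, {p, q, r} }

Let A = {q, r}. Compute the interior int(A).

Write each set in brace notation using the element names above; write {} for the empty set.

{q, r}

opens ⊆ A: {}, {q}, {q, r}; union → int = {q, r}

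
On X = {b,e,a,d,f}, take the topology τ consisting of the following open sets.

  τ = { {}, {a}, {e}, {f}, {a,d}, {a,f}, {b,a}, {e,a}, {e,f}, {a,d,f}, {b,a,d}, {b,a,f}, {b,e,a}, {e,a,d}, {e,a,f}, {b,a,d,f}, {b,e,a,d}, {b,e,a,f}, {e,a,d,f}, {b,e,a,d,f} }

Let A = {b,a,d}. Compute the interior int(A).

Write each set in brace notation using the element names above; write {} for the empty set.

{b,a,d}

U open, U⊆A: {}, {a}, {b,a}, {a,d}, {b,a,d}. int(A) = ⋃ = {b,a,d}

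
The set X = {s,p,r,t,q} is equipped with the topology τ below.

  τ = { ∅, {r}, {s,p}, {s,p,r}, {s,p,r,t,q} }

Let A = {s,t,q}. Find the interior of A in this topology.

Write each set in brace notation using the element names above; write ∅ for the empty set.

interior: largest open inside A is ∅ (from ∅)

∅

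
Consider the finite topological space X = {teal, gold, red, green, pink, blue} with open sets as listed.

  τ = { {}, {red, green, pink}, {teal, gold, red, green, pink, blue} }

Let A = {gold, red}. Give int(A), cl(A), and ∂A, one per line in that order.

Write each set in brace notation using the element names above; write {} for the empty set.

interior: largest open inside A is {} (from {})
cl via duality: int({teal, green, pink, blue}) = {}, so X∖{} = {teal, gold, red, green, pink, blue}
cl∖int = {teal, gold, red, green, pink, blue}

int(A) = {}
cl(A)  = {teal, gold, red, green, pink, blue}
∂A     = {teal, gold, red, green, pink, blue}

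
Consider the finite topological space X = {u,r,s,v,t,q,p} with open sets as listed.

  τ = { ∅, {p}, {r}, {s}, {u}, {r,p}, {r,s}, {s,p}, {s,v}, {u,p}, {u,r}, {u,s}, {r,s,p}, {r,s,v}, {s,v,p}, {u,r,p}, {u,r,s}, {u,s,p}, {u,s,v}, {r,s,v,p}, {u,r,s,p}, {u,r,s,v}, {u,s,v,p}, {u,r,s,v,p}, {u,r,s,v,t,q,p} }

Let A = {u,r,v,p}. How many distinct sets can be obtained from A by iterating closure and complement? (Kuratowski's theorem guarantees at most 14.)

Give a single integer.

8

X∖A={s,t,q}, int(X∖A)={s}, hence cl(A)={u,r,v,t,q,p}
Orbit (k=closure, c=complement):
  1. A     = {u,r,v,p}
  2. kA    = {u,r,v,t,q,p}
  3. cA    = {s,t,q}
  4. ckA   = {s}
  5. kcA   = {s,v,t,q}
  6. ckcA  = {u,r,p}
  7. kckcA = {u,r,t,q,p}
  8. ckckcA = {s,v}
(closed under both — stop)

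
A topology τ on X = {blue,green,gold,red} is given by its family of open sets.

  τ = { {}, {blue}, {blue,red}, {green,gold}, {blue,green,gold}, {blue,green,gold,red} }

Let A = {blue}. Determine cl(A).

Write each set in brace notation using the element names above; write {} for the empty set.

complement {green,gold,red}; its interior {green,gold}; cl(A) = X∖{green,gold} = {blue,red}

{blue,red}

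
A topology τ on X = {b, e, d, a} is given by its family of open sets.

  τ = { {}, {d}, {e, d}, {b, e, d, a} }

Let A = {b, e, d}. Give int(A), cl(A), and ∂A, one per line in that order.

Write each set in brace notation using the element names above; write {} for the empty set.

U open, U⊆A: {}, {d}, {e, d}. int(A) = ⋃ = {e, d}
X∖A={a}, int(X∖A)={}, hence cl(A)={b, e, d, a}
∂A: remove int from cl → {b, a}

int(A) = {e, d}
cl(A)  = {b, e, d, a}
∂A     = {b, a}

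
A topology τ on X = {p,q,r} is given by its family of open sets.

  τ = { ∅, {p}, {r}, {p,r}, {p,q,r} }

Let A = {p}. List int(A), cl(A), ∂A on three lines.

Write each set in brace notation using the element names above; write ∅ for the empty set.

open subsets of A: ∅, {p}; so int(A) = {p}
closure: X∖int(X∖A) = X∖{r} = {p,q}
∂A = {p,q} minus {p} = {q}

int(A) = {p}
cl(A)  = {p,q}
∂A     = {q}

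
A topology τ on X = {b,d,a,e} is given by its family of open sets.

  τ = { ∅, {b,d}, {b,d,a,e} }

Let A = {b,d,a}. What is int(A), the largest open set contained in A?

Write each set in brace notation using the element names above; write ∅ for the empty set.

{b,d}

open subsets of A: ∅, {b,d}; so int(A) = {b,d}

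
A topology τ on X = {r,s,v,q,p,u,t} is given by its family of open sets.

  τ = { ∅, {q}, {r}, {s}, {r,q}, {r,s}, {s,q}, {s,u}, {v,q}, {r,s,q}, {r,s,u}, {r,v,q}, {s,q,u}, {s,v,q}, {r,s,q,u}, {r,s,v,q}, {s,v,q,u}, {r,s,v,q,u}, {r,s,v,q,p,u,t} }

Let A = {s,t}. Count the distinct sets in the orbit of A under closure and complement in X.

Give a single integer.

X∖A={r,v,q,p,u}, int(X∖A)={r,v,q}, hence cl(A)={s,p,u,t}
Orbit (k=closure, c=complement):
  1. A     = {s,t}
  2. kA    = {s,p,u,t}
  3. cA    = {r,v,q,p,u}
  4. ckA   = {r,v,q}
  5. kcA   = {r,v,q,p,u,t}
  6. kckA  = {r,v,q,p,t}
  7. ckcA  = {s}
  8. ckckA = {s,u}
(closed under both — stop)

8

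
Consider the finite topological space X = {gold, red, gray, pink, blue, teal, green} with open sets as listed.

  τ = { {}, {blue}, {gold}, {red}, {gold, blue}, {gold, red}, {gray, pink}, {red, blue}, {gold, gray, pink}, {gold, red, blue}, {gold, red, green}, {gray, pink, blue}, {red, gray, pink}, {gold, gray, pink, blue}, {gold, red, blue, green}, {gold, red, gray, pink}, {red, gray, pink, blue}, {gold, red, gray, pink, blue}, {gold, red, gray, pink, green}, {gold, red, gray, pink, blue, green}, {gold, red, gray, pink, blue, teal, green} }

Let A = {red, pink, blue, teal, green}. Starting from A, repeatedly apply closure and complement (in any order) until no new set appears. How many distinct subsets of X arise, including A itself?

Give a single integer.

10

complement {gold, gray}; its interior {gold}; cl(A) = X∖{gold} = {red, gray, pink, blue, teal, green}
With k = closure, c = complement:
  1. A     = {red, pink, blue, teal, green}
  2. kA    = {red, gray, pink, blue, teal, green}
  3. cA    = {gold, gray}
  4. ckA   = {gold}
  5. kcA   = {gold, gray, pink, teal, green}
  6. kckA  = {gold, teal, green}
  7. ckcA  = {red, blue}
  8. ckckA = {red, gray, pink, blue}
  9. kckcA = {red, blue, teal, green}
  10. ckckcA = {gold, gray, pink}
k, c of each give nothing new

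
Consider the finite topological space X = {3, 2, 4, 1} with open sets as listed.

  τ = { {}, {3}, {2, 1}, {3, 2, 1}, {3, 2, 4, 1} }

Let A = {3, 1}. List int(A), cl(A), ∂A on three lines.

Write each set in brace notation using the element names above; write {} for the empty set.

int(A) = {3}
cl(A)  = {3, 2, 4, 1}
∂A     = {2, 4, 1}

open subsets of A: {}, {3}; so int(A) = {3}
closure: X∖int(X∖A) = X∖{} = {3, 2, 4, 1}
∂A = {3, 2, 4, 1} minus {3} = {2, 4, 1}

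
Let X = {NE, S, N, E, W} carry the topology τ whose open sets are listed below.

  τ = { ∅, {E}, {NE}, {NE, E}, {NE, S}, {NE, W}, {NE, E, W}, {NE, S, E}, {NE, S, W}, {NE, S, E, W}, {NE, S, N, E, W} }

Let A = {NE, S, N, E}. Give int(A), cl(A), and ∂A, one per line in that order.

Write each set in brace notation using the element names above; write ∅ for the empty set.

interior: largest open inside A is {NE, S, E} (from ∅, {E}, {NE}, {NE, S}, {NE, E}, {NE, S, E})
cl via duality: int({W}) = ∅, so X∖∅ = {NE, S, N, E, W}
cl∖int = {N, W}

int(A) = {NE, S, E}
cl(A)  = {NE, S, N, E, W}
∂A     = {N, W}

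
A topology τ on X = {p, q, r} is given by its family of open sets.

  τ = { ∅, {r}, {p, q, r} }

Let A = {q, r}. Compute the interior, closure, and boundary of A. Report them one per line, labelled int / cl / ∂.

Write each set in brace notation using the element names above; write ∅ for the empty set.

int(A) = {r}
cl(A)  = {p, q, r}
∂A     = {p, q}

U open, U⊆A: ∅, {r}. int(A) = ⋃ = {r}
X∖A={p}, int(X∖A)=∅, hence cl(A)={p, q, r}
∂A: remove int from cl → {p, q}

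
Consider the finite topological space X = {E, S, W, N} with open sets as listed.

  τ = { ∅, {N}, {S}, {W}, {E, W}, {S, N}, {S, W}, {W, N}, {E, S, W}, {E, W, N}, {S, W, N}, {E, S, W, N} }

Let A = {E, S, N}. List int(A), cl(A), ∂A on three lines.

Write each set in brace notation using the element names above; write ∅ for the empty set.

opens ⊆ A: ∅, {S}, {N}, {S, N}; union → int = {S, N}
complement {W}; its interior {W}; cl(A) = X∖{W} = {E, S, N}
boundary = {E, S, N} ∖ {S, N} = {E}

int(A) = {S, N}
cl(A)  = {E, S, N}
∂A     = {E}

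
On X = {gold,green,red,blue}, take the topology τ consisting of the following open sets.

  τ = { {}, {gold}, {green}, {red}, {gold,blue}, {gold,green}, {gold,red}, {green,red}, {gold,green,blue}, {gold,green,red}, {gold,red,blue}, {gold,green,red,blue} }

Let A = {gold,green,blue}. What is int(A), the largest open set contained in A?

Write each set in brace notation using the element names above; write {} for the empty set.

opens ⊆ A: {}, {gold}, {green}, {gold,green}, {gold,blue}, {gold,green,blue}; union → int = {gold,green,blue}

{gold,green,blue}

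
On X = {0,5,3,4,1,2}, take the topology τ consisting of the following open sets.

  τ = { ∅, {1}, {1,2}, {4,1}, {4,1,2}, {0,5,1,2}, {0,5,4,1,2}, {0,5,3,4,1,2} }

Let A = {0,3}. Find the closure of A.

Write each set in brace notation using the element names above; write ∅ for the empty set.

cl via duality: int({5,4,1,2}) = {4,1,2}, so X∖{4,1,2} = {0,5,3}

{0,5,3}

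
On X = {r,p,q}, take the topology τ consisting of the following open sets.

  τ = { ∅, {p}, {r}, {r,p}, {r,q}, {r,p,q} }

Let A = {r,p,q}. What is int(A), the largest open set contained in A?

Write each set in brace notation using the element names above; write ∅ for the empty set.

{r,p,q}

opens ⊆ A: ∅, {r}, {p}, {r,p}, {r,q}, {r,p,q}; union → int = {r,p,q}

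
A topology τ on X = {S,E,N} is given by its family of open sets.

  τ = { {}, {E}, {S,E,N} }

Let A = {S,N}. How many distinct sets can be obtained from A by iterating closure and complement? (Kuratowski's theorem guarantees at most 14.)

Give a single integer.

cl via duality: int({E}) = {E}, so X∖{E} = {S,N}
Write k for closure, c for complement:
  1. A     = {S,N}
  2. cA    = {E}
  3. kcA   = {S,E,N}
  4. ckcA  = {}
applying k or c yields no new set

4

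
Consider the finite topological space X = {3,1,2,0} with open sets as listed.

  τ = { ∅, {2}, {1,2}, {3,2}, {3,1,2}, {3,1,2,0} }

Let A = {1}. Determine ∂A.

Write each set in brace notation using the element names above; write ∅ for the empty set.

{1,0}

open subsets of A: ∅; so int(A) = ∅
closure: X∖int(X∖A) = X∖{3,2} = {1,0}
∂A = {1,0} minus ∅ = {1,0}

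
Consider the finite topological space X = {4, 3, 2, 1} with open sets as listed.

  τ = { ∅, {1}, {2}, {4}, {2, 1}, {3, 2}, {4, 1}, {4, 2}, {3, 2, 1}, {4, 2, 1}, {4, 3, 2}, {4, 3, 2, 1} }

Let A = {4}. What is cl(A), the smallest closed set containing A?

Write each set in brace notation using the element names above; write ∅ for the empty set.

complement {3, 2, 1}; its interior {3, 2, 1}; cl(A) = X∖{3, 2, 1} = {4}

{4}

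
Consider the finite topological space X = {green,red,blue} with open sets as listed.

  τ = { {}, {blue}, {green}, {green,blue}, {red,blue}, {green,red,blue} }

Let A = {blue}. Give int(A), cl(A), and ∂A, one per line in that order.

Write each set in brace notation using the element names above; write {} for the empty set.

int(A) = {blue}
cl(A)  = {red,blue}
∂A     = {red}

U open, U⊆A: {}, {blue}. int(A) = ⋃ = {blue}
X∖A={green,red}, int(X∖A)={green}, hence cl(A)={red,blue}
∂A: remove int from cl → {red}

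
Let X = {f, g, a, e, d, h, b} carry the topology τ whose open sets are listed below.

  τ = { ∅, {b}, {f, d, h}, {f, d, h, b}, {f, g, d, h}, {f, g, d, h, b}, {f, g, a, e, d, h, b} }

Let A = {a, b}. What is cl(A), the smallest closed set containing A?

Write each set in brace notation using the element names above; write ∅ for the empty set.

{a, e, b}

complement {f, g, e, d, h}; its interior {f, g, d, h}; cl(A) = X∖{f, g, d, h} = {a, e, b}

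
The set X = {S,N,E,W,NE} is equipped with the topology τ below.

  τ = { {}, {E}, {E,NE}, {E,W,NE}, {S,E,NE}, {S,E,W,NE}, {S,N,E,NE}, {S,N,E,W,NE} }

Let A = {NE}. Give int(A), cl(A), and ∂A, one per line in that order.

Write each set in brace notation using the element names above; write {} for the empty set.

int(A) = {}
cl(A)  = {S,N,W,NE}
∂A     = {S,N,W,NE}

U open, U⊆A: {}. int(A) = ⋃ = {}
X∖A={S,N,E,W}, int(X∖A)={E}, hence cl(A)={S,N,W,NE}
∂A: remove int from cl → {S,N,W,NE}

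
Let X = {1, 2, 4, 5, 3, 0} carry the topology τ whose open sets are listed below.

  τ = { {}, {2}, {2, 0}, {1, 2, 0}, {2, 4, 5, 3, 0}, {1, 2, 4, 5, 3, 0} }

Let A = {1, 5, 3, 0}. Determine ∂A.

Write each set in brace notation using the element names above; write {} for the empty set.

interior: largest open inside A is {} (from {})
cl via duality: int({2, 4}) = {2}, so X∖{2} = {1, 4, 5, 3, 0}
cl∖int = {1, 4, 5, 3, 0}

{1, 4, 5, 3, 0}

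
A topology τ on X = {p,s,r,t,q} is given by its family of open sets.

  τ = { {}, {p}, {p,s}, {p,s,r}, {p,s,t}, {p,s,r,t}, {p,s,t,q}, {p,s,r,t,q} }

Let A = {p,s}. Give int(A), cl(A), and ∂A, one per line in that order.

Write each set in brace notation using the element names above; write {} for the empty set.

open subsets of A: {}, {p}, {p,s}; so int(A) = {p,s}
closure: X∖int(X∖A) = X∖{} = {p,s,r,t,q}
∂A = {p,s,r,t,q} minus {p,s} = {r,t,q}

int(A) = {p,s}
cl(A)  = {p,s,r,t,q}
∂A     = {r,t,q}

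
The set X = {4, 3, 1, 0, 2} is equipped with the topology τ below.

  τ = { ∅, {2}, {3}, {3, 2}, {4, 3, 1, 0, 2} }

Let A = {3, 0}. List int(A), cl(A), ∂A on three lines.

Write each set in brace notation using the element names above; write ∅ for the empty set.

open subsets of A: ∅, {3}; so int(A) = {3}
closure: X∖int(X∖A) = X∖{2} = {4, 3, 1, 0}
∂A = {4, 3, 1, 0} minus {3} = {4, 1, 0}

int(A) = {3}
cl(A)  = {4, 3, 1, 0}
∂A     = {4, 1, 0}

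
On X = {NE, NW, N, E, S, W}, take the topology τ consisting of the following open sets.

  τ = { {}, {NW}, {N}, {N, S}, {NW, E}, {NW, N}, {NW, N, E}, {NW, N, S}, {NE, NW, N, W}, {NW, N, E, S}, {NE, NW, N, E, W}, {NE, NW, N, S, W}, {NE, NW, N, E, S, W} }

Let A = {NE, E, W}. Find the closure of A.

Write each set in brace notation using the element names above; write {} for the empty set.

complement {NW, N, S}; its interior {NW, N, S}; cl(A) = X∖{NW, N, S} = {NE, E, W}

{NE, E, W}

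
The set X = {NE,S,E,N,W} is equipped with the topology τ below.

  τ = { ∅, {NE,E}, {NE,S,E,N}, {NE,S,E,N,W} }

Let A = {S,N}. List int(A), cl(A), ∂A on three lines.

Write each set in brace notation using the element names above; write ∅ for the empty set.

int(A) = ∅
cl(A)  = {S,N,W}
∂A     = {S,N,W}

open subsets of A: ∅; so int(A) = ∅
closure: X∖int(X∖A) = X∖{NE,E} = {S,N,W}
∂A = {S,N,W} minus ∅ = {S,N,W}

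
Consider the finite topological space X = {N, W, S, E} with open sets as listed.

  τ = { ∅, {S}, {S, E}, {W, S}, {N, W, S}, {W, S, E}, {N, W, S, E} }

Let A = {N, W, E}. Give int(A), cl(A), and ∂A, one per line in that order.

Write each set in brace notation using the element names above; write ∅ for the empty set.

int(A) = ∅
cl(A)  = {N, W, E}
∂A     = {N, W, E}

U open, U⊆A: ∅. int(A) = ⋃ = ∅
X∖A={S}, int(X∖A)={S}, hence cl(A)={N, W, E}
∂A: remove int from cl → {N, W, E}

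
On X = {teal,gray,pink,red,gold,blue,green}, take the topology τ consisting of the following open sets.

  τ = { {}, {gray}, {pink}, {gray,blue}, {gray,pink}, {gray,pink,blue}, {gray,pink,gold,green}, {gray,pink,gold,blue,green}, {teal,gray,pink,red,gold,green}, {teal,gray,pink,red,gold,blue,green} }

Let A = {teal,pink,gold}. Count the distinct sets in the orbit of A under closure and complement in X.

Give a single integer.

6

closure: X∖int(X∖A) = X∖{gray,blue} = {teal,pink,red,gold,green}
Let k=closure and c=complement:
  1. A     = {teal,pink,gold}
  2. kA    = {teal,pink,red,gold,green}
  3. cA    = {gray,red,blue,green}
  4. ckA   = {gray,blue}
  5. kcA   = {teal,gray,red,gold,blue,green}
  6. ckcA  = {pink}
— saturated at 6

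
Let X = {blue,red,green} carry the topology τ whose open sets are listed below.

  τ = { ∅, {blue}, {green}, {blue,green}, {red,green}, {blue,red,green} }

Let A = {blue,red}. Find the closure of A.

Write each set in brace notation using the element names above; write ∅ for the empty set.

{blue,red}

complement {green}; its interior {green}; cl(A) = X∖{green} = {blue,red}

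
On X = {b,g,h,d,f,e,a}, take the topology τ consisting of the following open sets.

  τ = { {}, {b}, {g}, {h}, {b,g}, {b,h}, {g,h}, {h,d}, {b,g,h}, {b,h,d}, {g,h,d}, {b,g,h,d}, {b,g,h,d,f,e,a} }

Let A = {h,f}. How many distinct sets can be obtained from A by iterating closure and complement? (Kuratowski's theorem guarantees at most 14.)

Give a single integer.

cl via duality: int({b,g,d,e,a}) = {b,g}, so X∖{b,g} = {h,d,f,e,a}
Write k for closure, c for complement:
  1. A     = {h,f}
  2. kA    = {h,d,f,e,a}
  3. cA    = {b,g,d,e,a}
  4. ckA   = {b,g}
  5. kcA   = {b,g,d,f,e,a}
  6. kckA  = {b,g,f,e,a}
  7. ckcA  = {h}
  8. ckckA = {h,d}
applying k or c yields no new set

8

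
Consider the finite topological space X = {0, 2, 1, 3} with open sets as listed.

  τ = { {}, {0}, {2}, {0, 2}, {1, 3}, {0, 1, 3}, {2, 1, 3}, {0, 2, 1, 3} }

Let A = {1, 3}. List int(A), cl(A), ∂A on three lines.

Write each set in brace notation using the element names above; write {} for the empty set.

opens ⊆ A: {}, {1, 3}; union → int = {1, 3}
complement {0, 2}; its interior {0, 2}; cl(A) = X∖{0, 2} = {1, 3}
boundary = {1, 3} ∖ {1, 3} = {}

int(A) = {1, 3}
cl(A)  = {1, 3}
∂A     = {}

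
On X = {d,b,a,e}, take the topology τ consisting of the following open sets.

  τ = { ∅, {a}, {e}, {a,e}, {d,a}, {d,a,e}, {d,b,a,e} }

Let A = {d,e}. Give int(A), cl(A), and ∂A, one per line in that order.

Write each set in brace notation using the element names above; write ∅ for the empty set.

interior: largest open inside A is {e} (from ∅, {e})
cl via duality: int({b,a}) = {a}, so X∖{a} = {d,b,e}
cl∖int = {d,b}

int(A) = {e}
cl(A)  = {d,b,e}
∂A     = {d,b}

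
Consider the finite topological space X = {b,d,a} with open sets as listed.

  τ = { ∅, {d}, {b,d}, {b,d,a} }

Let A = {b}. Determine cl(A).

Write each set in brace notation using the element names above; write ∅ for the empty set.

{b,a}

complement {d,a}; its interior {d}; cl(A) = X∖{d} = {b,a}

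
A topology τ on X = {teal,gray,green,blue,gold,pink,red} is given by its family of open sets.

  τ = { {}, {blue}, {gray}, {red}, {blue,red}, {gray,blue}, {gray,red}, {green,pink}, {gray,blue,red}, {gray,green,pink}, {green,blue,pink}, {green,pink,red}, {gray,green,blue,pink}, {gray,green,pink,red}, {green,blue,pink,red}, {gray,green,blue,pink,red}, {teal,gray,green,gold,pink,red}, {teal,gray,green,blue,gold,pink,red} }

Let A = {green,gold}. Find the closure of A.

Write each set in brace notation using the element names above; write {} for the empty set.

{teal,green,gold,pink}

cl via duality: int({teal,gray,blue,pink,red}) = {gray,blue,red}, so X∖{gray,blue,red} = {teal,green,gold,pink}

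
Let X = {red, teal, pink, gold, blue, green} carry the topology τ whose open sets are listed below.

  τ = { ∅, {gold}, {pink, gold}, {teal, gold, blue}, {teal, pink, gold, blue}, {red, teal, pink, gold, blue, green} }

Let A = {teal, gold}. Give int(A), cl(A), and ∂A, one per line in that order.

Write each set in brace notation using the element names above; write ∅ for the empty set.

int(A) = {gold}
cl(A)  = {red, teal, pink, gold, blue, green}
∂A     = {red, teal, pink, blue, green}

opens ⊆ A: ∅, {gold}; union → int = {gold}
complement {red, pink, blue, green}; its interior ∅; cl(A) = X∖∅ = {red, teal, pink, gold, blue, green}
boundary = {red, teal, pink, gold, blue, green} ∖ {gold} = {red, teal, pink, blue, green}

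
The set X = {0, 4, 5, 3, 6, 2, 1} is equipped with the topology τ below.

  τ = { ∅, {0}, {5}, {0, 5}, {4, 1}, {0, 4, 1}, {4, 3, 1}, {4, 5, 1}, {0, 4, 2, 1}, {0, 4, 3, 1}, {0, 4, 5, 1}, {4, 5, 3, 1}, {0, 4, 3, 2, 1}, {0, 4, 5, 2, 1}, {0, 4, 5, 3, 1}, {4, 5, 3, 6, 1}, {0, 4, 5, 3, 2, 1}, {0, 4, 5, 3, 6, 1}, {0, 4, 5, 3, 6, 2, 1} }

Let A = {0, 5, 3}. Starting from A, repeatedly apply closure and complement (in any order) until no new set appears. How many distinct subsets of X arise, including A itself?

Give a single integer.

closure: X∖int(X∖A) = X∖{4, 1} = {0, 5, 3, 6, 2}
Let k=closure and c=complement:
  1. A     = {0, 5, 3}
  2. kA    = {0, 5, 3, 6, 2}
  3. cA    = {4, 6, 2, 1}
  4. ckA   = {4, 1}
  5. kcA   = {4, 3, 6, 2, 1}
  6. ckcA  = {0, 5}
  7. kckcA = {0, 5, 6, 2}
  8. ckckcA = {4, 3, 1}
— saturated at 8

8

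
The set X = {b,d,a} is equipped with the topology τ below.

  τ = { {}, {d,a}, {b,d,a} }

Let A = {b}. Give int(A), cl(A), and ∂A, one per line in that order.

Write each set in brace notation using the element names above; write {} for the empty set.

int(A) = {}
cl(A)  = {b}
∂A     = {b}

opens ⊆ A: {}; union → int = {}
complement {d,a}; its interior {d,a}; cl(A) = X∖{d,a} = {b}
boundary = {b} ∖ {} = {b}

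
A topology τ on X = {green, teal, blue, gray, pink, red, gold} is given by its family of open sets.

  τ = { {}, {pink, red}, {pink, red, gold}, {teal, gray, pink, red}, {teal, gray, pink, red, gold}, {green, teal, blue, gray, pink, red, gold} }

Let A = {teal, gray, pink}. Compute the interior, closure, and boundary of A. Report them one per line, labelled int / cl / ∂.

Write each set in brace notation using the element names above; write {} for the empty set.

int(A) = {}
cl(A)  = {green, teal, blue, gray, pink, red, gold}
∂A     = {green, teal, blue, gray, pink, red, gold}

opens ⊆ A: {}; union → int = {}
complement {green, blue, red, gold}; its interior {}; cl(A) = X∖{} = {green, teal, blue, gray, pink, red, gold}
boundary = {green, teal, blue, gray, pink, red, gold} ∖ {} = {green, teal, blue, gray, pink, red, gold}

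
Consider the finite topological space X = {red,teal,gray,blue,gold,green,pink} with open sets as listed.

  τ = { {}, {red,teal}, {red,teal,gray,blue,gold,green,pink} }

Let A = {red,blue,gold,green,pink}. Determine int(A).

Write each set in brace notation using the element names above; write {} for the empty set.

interior: largest open inside A is {} (from {})

{}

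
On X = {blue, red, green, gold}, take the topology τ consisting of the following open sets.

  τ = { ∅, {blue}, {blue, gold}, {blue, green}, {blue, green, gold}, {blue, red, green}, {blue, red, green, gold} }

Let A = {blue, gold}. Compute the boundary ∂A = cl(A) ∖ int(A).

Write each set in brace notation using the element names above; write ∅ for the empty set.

U open, U⊆A: ∅, {blue}, {blue, gold}. int(A) = ⋃ = {blue, gold}
X∖A={red, green}, int(X∖A)=∅, hence cl(A)={blue, red, green, gold}
∂A: remove int from cl → {red, green}

{red, green}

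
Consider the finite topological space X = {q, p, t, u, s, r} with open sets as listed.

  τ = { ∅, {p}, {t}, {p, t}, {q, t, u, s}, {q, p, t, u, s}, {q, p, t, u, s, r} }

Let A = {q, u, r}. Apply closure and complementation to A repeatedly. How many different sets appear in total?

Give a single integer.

closure: X∖int(X∖A) = X∖{p, t} = {q, u, s, r}
Let k=closure and c=complement:
  1. A     = {q, u, r}
  2. kA    = {q, u, s, r}
  3. cA    = {p, t, s}
  4. ckA   = {p, t}
  5. kcA   = {q, p, t, u, s, r}
  6. ckcA  = ∅
— saturated at 6

6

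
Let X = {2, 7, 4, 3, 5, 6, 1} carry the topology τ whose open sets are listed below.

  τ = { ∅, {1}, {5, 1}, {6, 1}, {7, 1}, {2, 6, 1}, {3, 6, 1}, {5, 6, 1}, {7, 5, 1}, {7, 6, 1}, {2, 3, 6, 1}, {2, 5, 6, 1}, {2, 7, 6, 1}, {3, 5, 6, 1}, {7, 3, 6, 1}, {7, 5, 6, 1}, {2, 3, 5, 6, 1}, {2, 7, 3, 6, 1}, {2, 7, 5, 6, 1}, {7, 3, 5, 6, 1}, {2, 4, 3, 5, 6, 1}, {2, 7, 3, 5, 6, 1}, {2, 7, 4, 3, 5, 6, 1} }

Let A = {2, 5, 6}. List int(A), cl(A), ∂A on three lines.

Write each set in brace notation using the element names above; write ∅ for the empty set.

int(A) = ∅
cl(A)  = {2, 4, 3, 5, 6}
∂A     = {2, 4, 3, 5, 6}

U open, U⊆A: ∅. int(A) = ⋃ = ∅
X∖A={7, 4, 3, 1}, int(X∖A)={7, 1}, hence cl(A)={2, 4, 3, 5, 6}
∂A: remove int from cl → {2, 4, 3, 5, 6}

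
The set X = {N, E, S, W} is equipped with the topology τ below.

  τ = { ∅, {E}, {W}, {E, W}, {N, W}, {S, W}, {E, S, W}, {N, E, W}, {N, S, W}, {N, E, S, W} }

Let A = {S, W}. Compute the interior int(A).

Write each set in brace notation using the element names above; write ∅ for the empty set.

{S, W}

interior: largest open inside A is {S, W} (from ∅, {W}, {S, W})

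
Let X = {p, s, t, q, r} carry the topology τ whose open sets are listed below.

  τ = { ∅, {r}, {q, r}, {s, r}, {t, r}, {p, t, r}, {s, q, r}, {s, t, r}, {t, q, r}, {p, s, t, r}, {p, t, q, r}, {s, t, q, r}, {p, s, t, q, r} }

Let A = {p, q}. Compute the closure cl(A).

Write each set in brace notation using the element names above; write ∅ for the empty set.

closure: X∖int(X∖A) = X∖{s, t, r} = {p, q}

{p, q}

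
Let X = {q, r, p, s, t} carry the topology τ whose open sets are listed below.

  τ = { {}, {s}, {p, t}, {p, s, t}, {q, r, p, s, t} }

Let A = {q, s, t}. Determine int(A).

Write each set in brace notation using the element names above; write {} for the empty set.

{s}

opens ⊆ A: {}, {s}; union → int = {s}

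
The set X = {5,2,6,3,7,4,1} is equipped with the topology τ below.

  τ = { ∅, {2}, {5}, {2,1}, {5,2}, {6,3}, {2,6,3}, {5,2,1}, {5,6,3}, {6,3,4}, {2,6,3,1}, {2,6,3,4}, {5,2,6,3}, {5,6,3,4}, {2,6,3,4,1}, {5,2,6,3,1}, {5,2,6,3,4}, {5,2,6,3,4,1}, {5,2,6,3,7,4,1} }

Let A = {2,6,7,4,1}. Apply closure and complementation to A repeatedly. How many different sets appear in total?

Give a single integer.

10

cl via duality: int({5,3}) = {5}, so X∖{5} = {2,6,3,7,4,1}
Write k for closure, c for complement:
  1. A     = {2,6,7,4,1}
  2. kA    = {2,6,3,7,4,1}
  3. cA    = {5,3}
  4. ckA   = {5}
  5. kcA   = {5,6,3,7,4}
  6. kckA  = {5,7}
  7. ckcA  = {2,1}
  8. ckckA = {2,6,3,4,1}
  9. kckcA = {2,7,1}
  10. ckckcA = {5,6,3,4}
applying k or c yields no new set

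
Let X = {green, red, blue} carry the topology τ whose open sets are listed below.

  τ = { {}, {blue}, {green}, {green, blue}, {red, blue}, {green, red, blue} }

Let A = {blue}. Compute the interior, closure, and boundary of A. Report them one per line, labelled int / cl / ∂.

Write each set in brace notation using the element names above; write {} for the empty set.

U open, U⊆A: {}, {blue}. int(A) = ⋃ = {blue}
X∖A={green, red}, int(X∖A)={green}, hence cl(A)={red, blue}
∂A: remove int from cl → {red}

int(A) = {blue}
cl(A)  = {red, blue}
∂A     = {red}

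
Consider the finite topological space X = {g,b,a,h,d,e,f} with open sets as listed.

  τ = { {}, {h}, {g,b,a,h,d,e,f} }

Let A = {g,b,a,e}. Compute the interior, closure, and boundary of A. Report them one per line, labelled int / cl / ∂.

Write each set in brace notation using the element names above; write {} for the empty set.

interior: largest open inside A is {} (from {})
cl via duality: int({h,d,f}) = {h}, so X∖{h} = {g,b,a,d,e,f}
cl∖int = {g,b,a,d,e,f}

int(A) = {}
cl(A)  = {g,b,a,d,e,f}
∂A     = {g,b,a,d,e,f}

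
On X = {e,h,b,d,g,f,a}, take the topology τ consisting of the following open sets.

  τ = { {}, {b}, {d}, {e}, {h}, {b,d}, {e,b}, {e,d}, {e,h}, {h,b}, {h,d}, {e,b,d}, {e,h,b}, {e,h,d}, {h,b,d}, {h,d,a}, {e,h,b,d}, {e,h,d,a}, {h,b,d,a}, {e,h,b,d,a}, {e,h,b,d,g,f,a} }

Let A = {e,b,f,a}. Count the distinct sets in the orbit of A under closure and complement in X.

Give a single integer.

8

X∖A={h,d,g}, int(X∖A)={h,d}, hence cl(A)={e,b,g,f,a}
Orbit (k=closure, c=complement):
  1. A     = {e,b,f,a}
  2. kA    = {e,b,g,f,a}
  3. cA    = {h,d,g}
  4. ckA   = {h,d}
  5. kcA   = {h,d,g,f,a}
  6. ckcA  = {e,b}
  7. kckcA = {e,b,g,f}
  8. ckckcA = {h,d,a}
(closed under both — stop)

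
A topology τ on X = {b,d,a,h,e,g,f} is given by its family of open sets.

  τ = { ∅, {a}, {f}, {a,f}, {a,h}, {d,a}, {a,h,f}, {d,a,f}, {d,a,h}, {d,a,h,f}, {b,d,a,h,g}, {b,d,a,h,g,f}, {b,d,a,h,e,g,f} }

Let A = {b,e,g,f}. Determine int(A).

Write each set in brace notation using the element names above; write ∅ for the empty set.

{f}

U open, U⊆A: ∅, {f}. int(A) = ⋃ = {f}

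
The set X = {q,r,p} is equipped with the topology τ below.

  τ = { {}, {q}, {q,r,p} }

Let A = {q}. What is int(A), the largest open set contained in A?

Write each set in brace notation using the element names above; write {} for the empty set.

{q}

interior: largest open inside A is {q} (from {}, {q})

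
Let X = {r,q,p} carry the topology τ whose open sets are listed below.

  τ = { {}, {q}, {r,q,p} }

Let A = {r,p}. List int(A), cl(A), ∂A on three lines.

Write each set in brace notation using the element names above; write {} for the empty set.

open subsets of A: {}; so int(A) = {}
closure: X∖int(X∖A) = X∖{q} = {r,p}
∂A = {r,p} minus {} = {r,p}

int(A) = {}
cl(A)  = {r,p}
∂A     = {r,p}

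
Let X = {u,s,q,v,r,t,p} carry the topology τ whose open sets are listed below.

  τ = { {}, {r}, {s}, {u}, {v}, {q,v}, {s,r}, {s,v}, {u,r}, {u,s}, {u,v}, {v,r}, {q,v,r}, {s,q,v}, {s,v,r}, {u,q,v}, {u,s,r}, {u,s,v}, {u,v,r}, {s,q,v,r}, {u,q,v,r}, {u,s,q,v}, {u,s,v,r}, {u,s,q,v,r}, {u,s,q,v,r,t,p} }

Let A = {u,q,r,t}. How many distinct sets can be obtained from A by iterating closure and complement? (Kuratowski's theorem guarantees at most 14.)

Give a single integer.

complement {s,v,p}; its interior {s,v}; cl(A) = X∖{s,v} = {u,q,r,t,p}
With k = closure, c = complement:
  1. A     = {u,q,r,t}
  2. kA    = {u,q,r,t,p}
  3. cA    = {s,v,p}
  4. ckA   = {s,v}
  5. kcA   = {s,q,v,t,p}
  6. ckcA  = {u,r}
  7. kckcA = {u,r,t,p}
  8. ckckcA = {s,q,v}
k, c of each give nothing new

8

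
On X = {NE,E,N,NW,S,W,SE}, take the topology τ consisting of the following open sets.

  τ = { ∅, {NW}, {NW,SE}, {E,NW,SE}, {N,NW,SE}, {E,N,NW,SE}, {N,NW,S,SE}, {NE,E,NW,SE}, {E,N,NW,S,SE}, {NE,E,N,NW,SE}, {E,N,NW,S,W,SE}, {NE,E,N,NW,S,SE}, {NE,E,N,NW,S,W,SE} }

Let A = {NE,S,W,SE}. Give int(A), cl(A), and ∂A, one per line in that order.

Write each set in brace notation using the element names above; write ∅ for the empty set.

int(A) = ∅
cl(A)  = {NE,E,N,S,W,SE}
∂A     = {NE,E,N,S,W,SE}

open subsets of A: ∅; so int(A) = ∅
closure: X∖int(X∖A) = X∖{NW} = {NE,E,N,S,W,SE}
∂A = {NE,E,N,S,W,SE} minus ∅ = {NE,E,N,S,W,SE}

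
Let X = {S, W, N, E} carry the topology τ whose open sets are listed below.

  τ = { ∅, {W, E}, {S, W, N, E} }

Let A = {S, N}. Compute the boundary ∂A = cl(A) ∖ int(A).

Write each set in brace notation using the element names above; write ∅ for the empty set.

{S, N}

open subsets of A: ∅; so int(A) = ∅
closure: X∖int(X∖A) = X∖{W, E} = {S, N}
∂A = {S, N} minus ∅ = {S, N}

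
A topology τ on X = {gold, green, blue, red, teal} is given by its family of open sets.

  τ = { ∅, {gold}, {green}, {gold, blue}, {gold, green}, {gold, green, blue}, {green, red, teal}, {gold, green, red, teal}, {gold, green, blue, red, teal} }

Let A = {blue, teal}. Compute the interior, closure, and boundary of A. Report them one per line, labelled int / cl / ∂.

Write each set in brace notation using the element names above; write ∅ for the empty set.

int(A) = ∅
cl(A)  = {blue, red, teal}
∂A     = {blue, red, teal}

U open, U⊆A: ∅. int(A) = ⋃ = ∅
X∖A={gold, green, red}, int(X∖A)={gold, green}, hence cl(A)={blue, red, teal}
∂A: remove int from cl → {blue, red, teal}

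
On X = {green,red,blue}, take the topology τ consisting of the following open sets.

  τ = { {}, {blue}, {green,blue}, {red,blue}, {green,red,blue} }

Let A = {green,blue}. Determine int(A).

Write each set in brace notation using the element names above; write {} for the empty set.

{green,blue}

interior: largest open inside A is {green,blue} (from {}, {blue}, {green,blue})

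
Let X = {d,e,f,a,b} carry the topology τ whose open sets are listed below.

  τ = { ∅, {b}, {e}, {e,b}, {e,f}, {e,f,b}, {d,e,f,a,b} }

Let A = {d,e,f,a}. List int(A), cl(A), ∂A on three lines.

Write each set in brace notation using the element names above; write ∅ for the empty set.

open subsets of A: ∅, {e}, {e,f}; so int(A) = {e,f}
closure: X∖int(X∖A) = X∖{b} = {d,e,f,a}
∂A = {d,e,f,a} minus {e,f} = {d,a}

int(A) = {e,f}
cl(A)  = {d,e,f,a}
∂A     = {d,a}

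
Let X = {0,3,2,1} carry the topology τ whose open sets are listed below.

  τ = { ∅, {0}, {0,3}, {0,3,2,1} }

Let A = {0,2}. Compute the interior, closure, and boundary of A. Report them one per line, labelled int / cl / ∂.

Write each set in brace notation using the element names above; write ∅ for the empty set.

int(A) = {0}
cl(A)  = {0,3,2,1}
∂A     = {3,2,1}

open subsets of A: ∅, {0}; so int(A) = {0}
closure: X∖int(X∖A) = X∖∅ = {0,3,2,1}
∂A = {0,3,2,1} minus {0} = {3,2,1}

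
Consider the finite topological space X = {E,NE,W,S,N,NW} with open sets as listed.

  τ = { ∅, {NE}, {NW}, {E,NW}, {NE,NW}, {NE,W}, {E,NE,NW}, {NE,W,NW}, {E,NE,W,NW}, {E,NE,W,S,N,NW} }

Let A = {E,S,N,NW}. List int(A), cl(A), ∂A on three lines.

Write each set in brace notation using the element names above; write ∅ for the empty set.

int(A) = {E,NW}
cl(A)  = {E,S,N,NW}
∂A     = {S,N}

interior: largest open inside A is {E,NW} (from ∅, {NW}, {E,NW})
cl via duality: int({NE,W}) = {NE,W}, so X∖{NE,W} = {E,S,N,NW}
cl∖int = {S,N}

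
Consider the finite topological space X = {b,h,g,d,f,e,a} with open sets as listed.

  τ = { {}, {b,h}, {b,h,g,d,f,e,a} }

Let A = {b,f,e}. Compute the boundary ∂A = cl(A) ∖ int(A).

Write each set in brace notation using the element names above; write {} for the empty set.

{b,h,g,d,f,e,a}

interior: largest open inside A is {} (from {})
cl via duality: int({h,g,d,a}) = {}, so X∖{} = {b,h,g,d,f,e,a}
cl∖int = {b,h,g,d,f,e,a}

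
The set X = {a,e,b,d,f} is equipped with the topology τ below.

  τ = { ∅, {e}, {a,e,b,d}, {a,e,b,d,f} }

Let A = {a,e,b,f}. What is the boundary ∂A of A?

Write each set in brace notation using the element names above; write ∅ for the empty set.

open subsets of A: ∅, {e}; so int(A) = {e}
closure: X∖int(X∖A) = X∖∅ = {a,e,b,d,f}
∂A = {a,e,b,d,f} minus {e} = {a,b,d,f}

{a,b,d,f}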